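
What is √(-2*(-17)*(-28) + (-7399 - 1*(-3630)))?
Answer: I*√4721 ≈ 68.709*I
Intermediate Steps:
√(-2*(-17)*(-28) + (-7399 - 1*(-3630))) = √(34*(-28) + (-7399 + 3630)) = √(-952 - 3769) = √(-4721) = I*√4721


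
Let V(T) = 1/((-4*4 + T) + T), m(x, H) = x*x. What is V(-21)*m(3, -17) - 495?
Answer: -28719/58 ≈ -495.16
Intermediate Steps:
m(x, H) = x²
V(T) = 1/(-16 + 2*T) (V(T) = 1/((-16 + T) + T) = 1/(-16 + 2*T))
V(-21)*m(3, -17) - 495 = (1/(2*(-8 - 21)))*3² - 495 = ((½)/(-29))*9 - 495 = ((½)*(-1/29))*9 - 495 = -1/58*9 - 495 = -9/58 - 495 = -28719/58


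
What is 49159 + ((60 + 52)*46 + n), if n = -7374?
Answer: 46937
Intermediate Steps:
49159 + ((60 + 52)*46 + n) = 49159 + ((60 + 52)*46 - 7374) = 49159 + (112*46 - 7374) = 49159 + (5152 - 7374) = 49159 - 2222 = 46937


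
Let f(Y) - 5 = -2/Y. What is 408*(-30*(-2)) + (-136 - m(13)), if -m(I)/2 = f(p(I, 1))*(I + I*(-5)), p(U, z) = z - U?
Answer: 71420/3 ≈ 23807.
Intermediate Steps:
f(Y) = 5 - 2/Y
m(I) = 8*I*(5 - 2/(1 - I)) (m(I) = -2*(5 - 2/(1 - I))*(I + I*(-5)) = -2*(5 - 2/(1 - I))*(I - 5*I) = -2*(5 - 2/(1 - I))*(-4*I) = -(-8)*I*(5 - 2/(1 - I)) = 8*I*(5 - 2/(1 - I)))
408*(-30*(-2)) + (-136 - m(13)) = 408*(-30*(-2)) + (-136 - 8*13*(-3 + 5*13)/(-1 + 13)) = 408*60 + (-136 - 8*13*(-3 + 65)/12) = 24480 + (-136 - 8*13*62/12) = 24480 + (-136 - 1*1612/3) = 24480 + (-136 - 1612/3) = 24480 - 2020/3 = 71420/3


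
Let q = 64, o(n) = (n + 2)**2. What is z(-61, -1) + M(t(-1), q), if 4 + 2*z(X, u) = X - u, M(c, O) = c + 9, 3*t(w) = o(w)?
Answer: -68/3 ≈ -22.667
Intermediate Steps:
o(n) = (2 + n)**2
t(w) = (2 + w)**2/3
M(c, O) = 9 + c
z(X, u) = -2 + X/2 - u/2 (z(X, u) = -2 + (X - u)/2 = -2 + (X/2 - u/2) = -2 + X/2 - u/2)
z(-61, -1) + M(t(-1), q) = (-2 + (1/2)*(-61) - 1/2*(-1)) + (9 + (2 - 1)**2/3) = (-2 - 61/2 + 1/2) + (9 + (1/3)*1**2) = -32 + (9 + (1/3)*1) = -32 + (9 + 1/3) = -32 + 28/3 = -68/3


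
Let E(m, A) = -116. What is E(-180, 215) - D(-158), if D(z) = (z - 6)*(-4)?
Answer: -772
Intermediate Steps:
D(z) = 24 - 4*z (D(z) = (-6 + z)*(-4) = 24 - 4*z)
E(-180, 215) - D(-158) = -116 - (24 - 4*(-158)) = -116 - (24 + 632) = -116 - 1*656 = -116 - 656 = -772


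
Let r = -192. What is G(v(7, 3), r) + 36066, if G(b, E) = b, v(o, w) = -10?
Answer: 36056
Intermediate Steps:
G(v(7, 3), r) + 36066 = -10 + 36066 = 36056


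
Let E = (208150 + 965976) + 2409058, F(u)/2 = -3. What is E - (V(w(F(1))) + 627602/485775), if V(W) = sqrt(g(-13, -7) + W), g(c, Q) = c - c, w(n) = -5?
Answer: 1740620579998/485775 - I*sqrt(5) ≈ 3.5832e+6 - 2.2361*I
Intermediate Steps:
F(u) = -6 (F(u) = 2*(-3) = -6)
g(c, Q) = 0
V(W) = sqrt(W) (V(W) = sqrt(0 + W) = sqrt(W))
E = 3583184 (E = 1174126 + 2409058 = 3583184)
E - (V(w(F(1))) + 627602/485775) = 3583184 - (sqrt(-5) + 627602/485775) = 3583184 - (I*sqrt(5) + 627602*(1/485775)) = 3583184 - (I*sqrt(5) + 627602/485775) = 3583184 - (627602/485775 + I*sqrt(5)) = 3583184 + (-627602/485775 - I*sqrt(5)) = 1740620579998/485775 - I*sqrt(5)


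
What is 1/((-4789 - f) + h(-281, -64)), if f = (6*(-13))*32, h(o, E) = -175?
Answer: -1/2468 ≈ -0.00040519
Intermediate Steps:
f = -2496 (f = -78*32 = -2496)
1/((-4789 - f) + h(-281, -64)) = 1/((-4789 - 1*(-2496)) - 175) = 1/((-4789 + 2496) - 175) = 1/(-2293 - 175) = 1/(-2468) = -1/2468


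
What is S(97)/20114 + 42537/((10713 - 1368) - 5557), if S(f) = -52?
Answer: 427696121/38095916 ≈ 11.227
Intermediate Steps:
S(97)/20114 + 42537/((10713 - 1368) - 5557) = -52/20114 + 42537/((10713 - 1368) - 5557) = -52*1/20114 + 42537/(9345 - 5557) = -26/10057 + 42537/3788 = 427696121/38095916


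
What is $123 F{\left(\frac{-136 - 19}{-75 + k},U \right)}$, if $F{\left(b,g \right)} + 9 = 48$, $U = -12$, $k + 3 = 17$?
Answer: $4797$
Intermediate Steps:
$k = 14$ ($k = -3 + 17 = 14$)
$F{\left(b,g \right)} = 39$ ($F{\left(b,g \right)} = -9 + 48 = 39$)
$123 F{\left(\frac{-136 - 19}{-75 + k},U \right)} = 123 \cdot 39 = 4797$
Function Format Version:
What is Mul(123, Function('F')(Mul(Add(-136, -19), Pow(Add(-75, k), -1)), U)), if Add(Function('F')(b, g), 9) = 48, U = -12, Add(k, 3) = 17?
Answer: 4797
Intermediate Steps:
k = 14 (k = Add(-3, 17) = 14)
Function('F')(b, g) = 39 (Function('F')(b, g) = Add(-9, 48) = 39)
Mul(123, Function('F')(Mul(Add(-136, -19), Pow(Add(-75, k), -1)), U)) = Mul(123, 39) = 4797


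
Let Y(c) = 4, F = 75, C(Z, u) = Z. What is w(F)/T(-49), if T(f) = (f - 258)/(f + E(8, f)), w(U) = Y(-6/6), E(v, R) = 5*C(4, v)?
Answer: 116/307 ≈ 0.37785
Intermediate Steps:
E(v, R) = 20 (E(v, R) = 5*4 = 20)
w(U) = 4
T(f) = (-258 + f)/(20 + f) (T(f) = (f - 258)/(f + 20) = (-258 + f)/(20 + f))
w(F)/T(-49) = 4/(((-258 - 49)/(20 - 49))) = 4/((-307/(-29))) = 4/((-1/29*(-307))) = 4/(307/29) = 4*(29/307) = 116/307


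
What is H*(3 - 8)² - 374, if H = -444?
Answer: -11474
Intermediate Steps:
H*(3 - 8)² - 374 = -444*(3 - 8)² - 374 = -444*(-5)² - 374 = -444*25 - 374 = -11100 - 374 = -11474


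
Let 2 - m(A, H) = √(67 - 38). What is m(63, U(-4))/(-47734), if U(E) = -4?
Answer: -1/23867 + √29/47734 ≈ 7.0917e-5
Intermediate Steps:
m(A, H) = 2 - √29 (m(A, H) = 2 - √(67 - 38) = 2 - √29)
m(63, U(-4))/(-47734) = (2 - √29)/(-47734) = (2 - √29)*(-1/47734) = -1/23867 + √29/47734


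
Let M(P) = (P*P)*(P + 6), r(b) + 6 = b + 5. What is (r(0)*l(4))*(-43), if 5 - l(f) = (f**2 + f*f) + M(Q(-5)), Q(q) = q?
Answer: -2236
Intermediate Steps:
r(b) = -1 + b (r(b) = -6 + (b + 5) = -6 + (5 + b) = -1 + b)
M(P) = P**2*(6 + P)
l(f) = -20 - 2*f**2 (l(f) = 5 - ((f**2 + f*f) + (-5)**2*(6 - 5)) = 5 - ((f**2 + f**2) + 25*1) = 5 - (2*f**2 + 25) = 5 - (25 + 2*f**2) = 5 + (-25 - 2*f**2) = -20 - 2*f**2)
(r(0)*l(4))*(-43) = ((-1 + 0)*(-20 - 2*4**2))*(-43) = -(-20 - 2*16)*(-43) = -(-20 - 32)*(-43) = -1*(-52)*(-43) = 52*(-43) = -2236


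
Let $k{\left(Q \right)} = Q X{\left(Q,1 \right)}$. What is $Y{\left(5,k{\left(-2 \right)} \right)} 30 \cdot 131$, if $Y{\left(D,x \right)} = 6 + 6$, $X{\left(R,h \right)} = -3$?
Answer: $47160$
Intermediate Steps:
$k{\left(Q \right)} = - 3 Q$ ($k{\left(Q \right)} = Q \left(-3\right) = - 3 Q$)
$Y{\left(D,x \right)} = 12$
$Y{\left(5,k{\left(-2 \right)} \right)} 30 \cdot 131 = 12 \cdot 30 \cdot 131 = 360 \cdot 131 = 47160$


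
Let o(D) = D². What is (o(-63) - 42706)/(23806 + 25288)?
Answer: -38737/49094 ≈ -0.78904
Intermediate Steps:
(o(-63) - 42706)/(23806 + 25288) = ((-63)² - 42706)/(23806 + 25288) = (3969 - 42706)/49094 = -38737*1/49094 = -38737/49094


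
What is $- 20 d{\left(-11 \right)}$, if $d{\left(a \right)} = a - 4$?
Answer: $300$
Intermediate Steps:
$d{\left(a \right)} = -4 + a$
$- 20 d{\left(-11 \right)} = - 20 \left(-4 - 11\right) = \left(-20\right) \left(-15\right) = 300$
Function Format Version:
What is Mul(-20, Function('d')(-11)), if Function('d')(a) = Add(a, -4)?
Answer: 300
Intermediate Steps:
Function('d')(a) = Add(-4, a)
Mul(-20, Function('d')(-11)) = Mul(-20, Add(-4, -11)) = Mul(-20, -15) = 300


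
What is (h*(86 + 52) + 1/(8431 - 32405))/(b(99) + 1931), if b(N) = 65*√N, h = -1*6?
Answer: -38331263363/79365591364 + 3870842235*√11/79365591364 ≈ -0.32121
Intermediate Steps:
h = -6
(h*(86 + 52) + 1/(8431 - 32405))/(b(99) + 1931) = (-6*(86 + 52) + 1/(8431 - 32405))/(65*√99 + 1931) = (-6*138 + 1/(-23974))/(65*(3*√11) + 1931) = (-828 - 1/23974)/(195*√11 + 1931) = -19850473/(23974*(1931 + 195*√11))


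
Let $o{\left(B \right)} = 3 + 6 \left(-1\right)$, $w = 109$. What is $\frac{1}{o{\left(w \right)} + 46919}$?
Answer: $\frac{1}{46916} \approx 2.1315 \cdot 10^{-5}$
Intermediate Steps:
$o{\left(B \right)} = -3$ ($o{\left(B \right)} = 3 - 6 = -3$)
$\frac{1}{o{\left(w \right)} + 46919} = \frac{1}{-3 + 46919} = \frac{1}{46916}$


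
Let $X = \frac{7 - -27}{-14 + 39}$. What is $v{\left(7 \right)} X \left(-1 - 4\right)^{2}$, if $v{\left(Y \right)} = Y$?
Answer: $238$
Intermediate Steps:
$X = \frac{34}{25}$ ($X = \frac{7 + 27}{25} = 34 \cdot \frac{1}{25} = \frac{34}{25} \approx 1.36$)
$v{\left(7 \right)} X \left(-1 - 4\right)^{2} = 7 \cdot \frac{34}{25} \left(-1 - 4\right)^{2} = \frac{238 \left(-5\right)^{2}}{25} = \frac{238}{25} \cdot 25 = 238$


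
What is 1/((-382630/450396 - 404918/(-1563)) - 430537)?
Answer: -117328158/50483817261373 ≈ -2.3241e-6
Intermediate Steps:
1/((-382630/450396 - 404918/(-1563)) - 430537) = 1/((-382630*1/450396 - 404918*(-1/1563)) - 430537) = 1/((-191315/225198 + 404918/1563) - 430537) = 1/(30295899473/117328158 - 430537) = 1/(-50483817261373/117328158) = -117328158/50483817261373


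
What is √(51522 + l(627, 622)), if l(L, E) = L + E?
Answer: √52771 ≈ 229.72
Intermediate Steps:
l(L, E) = E + L
√(51522 + l(627, 622)) = √(51522 + (622 + 627)) = √(51522 + 1249) = √52771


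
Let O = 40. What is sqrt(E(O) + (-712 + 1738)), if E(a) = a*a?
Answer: sqrt(2626) ≈ 51.245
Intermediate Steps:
E(a) = a**2
sqrt(E(O) + (-712 + 1738)) = sqrt(40**2 + (-712 + 1738)) = sqrt(1600 + 1026) = sqrt(2626)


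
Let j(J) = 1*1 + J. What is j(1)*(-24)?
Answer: -48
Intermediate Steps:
j(J) = 1 + J
j(1)*(-24) = (1 + 1)*(-24) = 2*(-24) = -48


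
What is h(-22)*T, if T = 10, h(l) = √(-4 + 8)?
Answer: 20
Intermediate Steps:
h(l) = 2 (h(l) = √4 = 2)
h(-22)*T = 2*10 = 20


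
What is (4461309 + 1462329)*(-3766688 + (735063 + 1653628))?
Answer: -8162755393086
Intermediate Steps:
(4461309 + 1462329)*(-3766688 + (735063 + 1653628)) = 5923638*(-3766688 + 2388691) = 5923638*(-1377997) = -8162755393086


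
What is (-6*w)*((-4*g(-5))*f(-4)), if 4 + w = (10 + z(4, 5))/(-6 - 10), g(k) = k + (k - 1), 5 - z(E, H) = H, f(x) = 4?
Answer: 4884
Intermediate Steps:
z(E, H) = 5 - H
g(k) = -1 + 2*k (g(k) = k + (-1 + k) = -1 + 2*k)
w = -37/8 (w = -4 + (10 + (5 - 1*5))/(-6 - 10) = -4 + (10 + (5 - 5))/(-16) = -4 + (10 + 0)*(-1/16) = -4 + 10*(-1/16) = -4 - 5/8 = -37/8 ≈ -4.6250)
(-6*w)*((-4*g(-5))*f(-4)) = (-6*(-37/8))*(-4*(-1 + 2*(-5))*4) = 111*(-4*(-1 - 10)*4)/4 = 111*(-4*(-11)*4)/4 = 111*(44*4)/4 = (111/4)*176 = 4884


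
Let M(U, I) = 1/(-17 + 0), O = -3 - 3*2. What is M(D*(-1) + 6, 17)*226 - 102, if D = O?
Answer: -1960/17 ≈ -115.29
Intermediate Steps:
O = -9 (O = -3 - 6 = -9)
D = -9
M(U, I) = -1/17 (M(U, I) = 1/(-17) = -1/17)
M(D*(-1) + 6, 17)*226 - 102 = -1/17*226 - 102 = -226/17 - 102 = -1960/17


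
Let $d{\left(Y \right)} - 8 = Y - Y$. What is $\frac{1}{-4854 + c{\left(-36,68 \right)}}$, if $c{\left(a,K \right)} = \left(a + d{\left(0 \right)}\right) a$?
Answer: $- \frac{1}{3846} \approx -0.00026001$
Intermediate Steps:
$d{\left(Y \right)} = 8$ ($d{\left(Y \right)} = 8 + \left(Y - Y\right) = 8 + 0 = 8$)
$c{\left(a,K \right)} = a \left(8 + a\right)$ ($c{\left(a,K \right)} = \left(a + 8\right) a = \left(8 + a\right) a = a \left(8 + a\right)$)
$\frac{1}{-4854 + c{\left(-36,68 \right)}} = \frac{1}{-4854 - 36 \left(8 - 36\right)} = \frac{1}{-4854 - -1008} = \frac{1}{-4854 + 1008} = \frac{1}{-3846} = - \frac{1}{3846}$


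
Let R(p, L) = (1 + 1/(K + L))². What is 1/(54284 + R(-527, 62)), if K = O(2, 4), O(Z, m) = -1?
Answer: 3721/201994608 ≈ 1.8421e-5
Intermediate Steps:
K = -1
R(p, L) = (1 + 1/(-1 + L))²
1/(54284 + R(-527, 62)) = 1/(54284 + 62²/(-1 + 62)²) = 1/(54284 + 3844/61²) = 1/(54284 + 3844*(1/3721)) = 1/(54284 + 3844/3721) = 1/(201994608/3721) = 3721/201994608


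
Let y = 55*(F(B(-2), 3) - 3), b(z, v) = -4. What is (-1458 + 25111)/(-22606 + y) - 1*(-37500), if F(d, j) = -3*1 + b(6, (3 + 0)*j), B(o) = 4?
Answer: 124046621/3308 ≈ 37499.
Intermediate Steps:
F(d, j) = -7 (F(d, j) = -3*1 - 4 = -3 - 4 = -7)
y = -550 (y = 55*(-7 - 3) = 55*(-10) = -550)
(-1458 + 25111)/(-22606 + y) - 1*(-37500) = (-1458 + 25111)/(-22606 - 550) - 1*(-37500) = 23653/(-23156) + 37500 = 23653*(-1/23156) + 37500 = -3379/3308 + 37500 = 124046621/3308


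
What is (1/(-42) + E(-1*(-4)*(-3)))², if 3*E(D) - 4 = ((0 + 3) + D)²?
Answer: 1413721/1764 ≈ 801.43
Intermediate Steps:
E(D) = 4/3 + (3 + D)²/3 (E(D) = 4/3 + ((0 + 3) + D)²/3 = 4/3 + (3 + D)²/3)
(1/(-42) + E(-1*(-4)*(-3)))² = (1/(-42) + (4/3 + (3 - 1*(-4)*(-3))²/3))² = (-1/42 + (4/3 + (3 + 4*(-3))²/3))² = (-1/42 + (4/3 + (3 - 12)²/3))² = (-1/42 + (4/3 + (⅓)*(-9)²))² = (-1/42 + (4/3 + (⅓)*81))² = (-1/42 + (4/3 + 27))² = (-1/42 + 85/3)² = (1189/42)² = 1413721/1764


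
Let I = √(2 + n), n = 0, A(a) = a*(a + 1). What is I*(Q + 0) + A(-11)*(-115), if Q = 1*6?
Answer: -12650 + 6*√2 ≈ -12642.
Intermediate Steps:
A(a) = a*(1 + a)
I = √2 (I = √(2 + 0) = √2 ≈ 1.4142)
Q = 6
I*(Q + 0) + A(-11)*(-115) = √2*(6 + 0) - 11*(1 - 11)*(-115) = √2*6 - 11*(-10)*(-115) = 6*√2 + 110*(-115) = 6*√2 - 12650 = -12650 + 6*√2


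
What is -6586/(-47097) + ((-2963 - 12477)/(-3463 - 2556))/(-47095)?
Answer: 373234405610/2670068384217 ≈ 0.13978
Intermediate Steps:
-6586/(-47097) + ((-2963 - 12477)/(-3463 - 2556))/(-47095) = -6586*(-1/47097) - 15440/(-6019)*(-1/47095) = 6586/47097 - 15440*(-1/6019)*(-1/47095) = 6586/47097 + (15440/6019)*(-1/47095) = 6586/47097 - 3088/56692961 = 373234405610/2670068384217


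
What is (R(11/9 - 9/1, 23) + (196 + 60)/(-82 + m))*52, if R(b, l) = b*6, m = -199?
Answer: -2085616/843 ≈ -2474.0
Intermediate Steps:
R(b, l) = 6*b
(R(11/9 - 9/1, 23) + (196 + 60)/(-82 + m))*52 = (6*(11/9 - 9/1) + (196 + 60)/(-82 - 199))*52 = (6*(11*(⅑) - 9*1) + 256/(-281))*52 = (6*(11/9 - 9) + 256*(-1/281))*52 = (6*(-70/9) - 256/281)*52 = (-140/3 - 256/281)*52 = -40108/843*52 = -2085616/843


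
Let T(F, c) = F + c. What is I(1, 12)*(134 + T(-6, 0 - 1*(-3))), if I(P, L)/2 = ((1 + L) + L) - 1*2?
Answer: 6026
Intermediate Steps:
I(P, L) = -2 + 4*L (I(P, L) = 2*(((1 + L) + L) - 1*2) = 2*((1 + 2*L) - 2) = 2*(-1 + 2*L) = -2 + 4*L)
I(1, 12)*(134 + T(-6, 0 - 1*(-3))) = (-2 + 4*12)*(134 + (-6 + (0 - 1*(-3)))) = (-2 + 48)*(134 + (-6 + (0 + 3))) = 46*(134 + (-6 + 3)) = 46*(134 - 3) = 46*131 = 6026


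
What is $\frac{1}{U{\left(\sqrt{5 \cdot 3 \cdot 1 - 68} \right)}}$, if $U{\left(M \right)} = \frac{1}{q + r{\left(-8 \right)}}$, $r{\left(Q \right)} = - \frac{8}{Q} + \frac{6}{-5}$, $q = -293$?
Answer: $- \frac{1466}{5} \approx -293.2$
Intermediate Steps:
$r{\left(Q \right)} = - \frac{6}{5} - \frac{8}{Q}$ ($r{\left(Q \right)} = - \frac{8}{Q} + 6 \left(- \frac{1}{5}\right) = - \frac{8}{Q} - \frac{6}{5} = - \frac{6}{5} - \frac{8}{Q}$)
$U{\left(M \right)} = - \frac{5}{1466}$ ($U{\left(M \right)} = \frac{1}{-293 - \left(\frac{6}{5} + \frac{8}{-8}\right)} = \frac{1}{-293 - \frac{1}{5}} = \frac{1}{- \frac{1466}{5}} = - \frac{5}{1466}$)
$\frac{1}{U{\left(\sqrt{5 \cdot 3 \cdot 1 - 68} \right)}} = \frac{1}{- \frac{5}{1466}} = - \frac{1466}{5}$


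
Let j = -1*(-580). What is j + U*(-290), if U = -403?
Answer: 117450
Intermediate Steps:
j = 580
j + U*(-290) = 580 - 403*(-290) = 580 + 116870 = 117450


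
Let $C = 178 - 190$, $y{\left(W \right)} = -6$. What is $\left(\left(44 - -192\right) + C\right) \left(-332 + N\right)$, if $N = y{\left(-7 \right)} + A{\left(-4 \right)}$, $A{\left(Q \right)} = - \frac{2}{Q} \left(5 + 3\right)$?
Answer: $-74816$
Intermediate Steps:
$A{\left(Q \right)} = - \frac{16}{Q}$ ($A{\left(Q \right)} = - \frac{2}{Q} 8 = - \frac{16}{Q}$)
$N = -2$ ($N = -6 - \frac{16}{-4} = -6 - -4 = -6 + 4 = -2$)
$C = -12$
$\left(\left(44 - -192\right) + C\right) \left(-332 + N\right) = \left(\left(44 - -192\right) - 12\right) \left(-332 - 2\right) = \left(\left(44 + 192\right) - 12\right) \left(-334\right) = \left(236 - 12\right) \left(-334\right) = 224 \left(-334\right) = -74816$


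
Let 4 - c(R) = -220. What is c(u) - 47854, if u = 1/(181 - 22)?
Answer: -47630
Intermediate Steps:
u = 1/159 ≈ 0.0062893
c(R) = 224 (c(R) = 4 - 1*(-220) = 4 + 220 = 224)
c(u) - 47854 = 224 - 47854 = -47630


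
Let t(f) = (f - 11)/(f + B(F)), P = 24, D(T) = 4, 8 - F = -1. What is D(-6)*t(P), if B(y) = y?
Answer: 52/33 ≈ 1.5758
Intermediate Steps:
F = 9 (F = 8 - 1*(-1) = 8 + 1 = 9)
t(f) = (-11 + f)/(9 + f) (t(f) = (f - 11)/(f + 9) = (-11 + f)/(9 + f))
D(-6)*t(P) = 4*((-11 + 24)/(9 + 24)) = 4*(13/33) = 52/33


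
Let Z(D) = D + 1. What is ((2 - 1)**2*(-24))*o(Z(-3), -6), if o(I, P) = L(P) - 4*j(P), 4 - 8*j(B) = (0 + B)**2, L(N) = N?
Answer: -240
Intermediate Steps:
Z(D) = 1 + D
j(B) = 1/2 - B**2/8 (j(B) = 1/2 - (0 + B)**2/8 = 1/2 - B**2/8)
o(I, P) = -2 + P + P**2/2 (o(I, P) = P - 4*(1/2 - P**2/8) = P + (-2 + P**2/2) = -2 + P + P**2/2)
((2 - 1)**2*(-24))*o(Z(-3), -6) = ((2 - 1)**2*(-24))*(-2 - 6 + (1/2)*(-6)**2) = (1**2*(-24))*(-2 - 6 + (1/2)*36) = (1*(-24))*(-2 - 6 + 18) = -24*10 = -240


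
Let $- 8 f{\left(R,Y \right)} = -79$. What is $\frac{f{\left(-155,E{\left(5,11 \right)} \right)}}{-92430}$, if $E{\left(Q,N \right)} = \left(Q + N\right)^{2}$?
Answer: $- \frac{1}{9360} \approx -0.00010684$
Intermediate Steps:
$E{\left(Q,N \right)} = \left(N + Q\right)^{2}$
$f{\left(R,Y \right)} = \frac{79}{8}$ ($f{\left(R,Y \right)} = \left(- \frac{1}{8}\right) \left(-79\right) = \frac{79}{8}$)
$\frac{f{\left(-155,E{\left(5,11 \right)} \right)}}{-92430} = \frac{79}{8 \left(-92430\right)} = \frac{79}{8} \left(- \frac{1}{92430}\right) = - \frac{1}{9360}$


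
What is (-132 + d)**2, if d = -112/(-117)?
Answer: 235070224/13689 ≈ 17172.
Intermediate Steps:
d = 112/117 (d = -112*(-1/117) = 112/117 ≈ 0.95726)
(-132 + d)**2 = (-132 + 112/117)**2 = (-15332/117)**2 = 235070224/13689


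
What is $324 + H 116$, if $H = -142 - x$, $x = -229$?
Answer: $10416$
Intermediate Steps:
$H = 87$ ($H = -142 - -229 = -142 + 229 = 87$)
$324 + H 116 = 324 + 87 \cdot 116 = 324 + 10092 = 10416$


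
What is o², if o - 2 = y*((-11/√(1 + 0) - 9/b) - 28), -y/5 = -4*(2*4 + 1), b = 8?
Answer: 208542481/4 ≈ 5.2136e+7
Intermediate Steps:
y = 180 (y = -(-20)*(2*4 + 1) = -(-20)*(8 + 1) = -(-20)*9 = -5*(-36) = 180)
o = -14441/2 (o = 2 + 180*((-11/√(1 + 0) - 9/8) - 28) = 2 + 180*((-11/(√1) - 9*⅛) - 28) = 2 + 180*((-11/1 - 9/8) - 28) = 2 + 180*((-11*1 - 9/8) - 28) = 2 + 180*((-11 - 9/8) - 28) = 2 + 180*(-97/8 - 28) = 2 + 180*(-321/8) = 2 - 14445/2 = -14441/2 ≈ -7220.5)
o² = (-14441/2)² = 208542481/4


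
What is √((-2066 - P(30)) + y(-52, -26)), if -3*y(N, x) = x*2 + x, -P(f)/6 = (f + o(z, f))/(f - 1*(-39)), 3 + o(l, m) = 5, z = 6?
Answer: 2*I*√269422/23 ≈ 45.136*I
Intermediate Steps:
o(l, m) = 2 (o(l, m) = -3 + 5 = 2)
P(f) = -6*(2 + f)/(39 + f) (P(f) = -6*(f + 2)/(f - 1*(-39)) = -6*(2 + f)/(f + 39) = -6*(2 + f)/(39 + f))
y(N, x) = -x (y(N, x) = -(x*2 + x)/3 = -(2*x + x)/3 = -x)
√((-2066 - P(30)) + y(-52, -26)) = √((-2066 - 6*(-2 - 1*30)/(39 + 30)) - 1*(-26)) = √((-2066 - 6*(-2 - 30)/69) + 26) = √((-2066 - 6*(-32)/69) + 26) = √((-2066 - 1*(-64/23)) + 26) = √((-2066 + 64/23) + 26) = √(-47454/23 + 26) = √(-46856/23) = 2*I*√269422/23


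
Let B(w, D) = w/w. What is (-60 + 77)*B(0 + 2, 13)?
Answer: 17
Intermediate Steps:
B(w, D) = 1
(-60 + 77)*B(0 + 2, 13) = (-60 + 77)*1 = 17*1 = 17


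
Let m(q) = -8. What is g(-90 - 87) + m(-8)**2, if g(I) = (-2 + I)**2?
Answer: 32105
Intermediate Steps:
g(-90 - 87) + m(-8)**2 = (-2 + (-90 - 87))**2 + (-8)**2 = (-2 - 177)**2 + 64 = (-179)**2 + 64 = 32041 + 64 = 32105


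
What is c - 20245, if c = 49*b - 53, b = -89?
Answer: -24659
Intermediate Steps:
c = -4414 (c = 49*(-89) - 53 = -4361 - 53 = -4414)
c - 20245 = -4414 - 20245 = -24659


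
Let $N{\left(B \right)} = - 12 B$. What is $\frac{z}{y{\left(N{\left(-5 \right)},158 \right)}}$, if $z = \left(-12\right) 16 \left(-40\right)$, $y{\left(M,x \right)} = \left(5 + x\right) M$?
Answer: $\frac{128}{163} \approx 0.78528$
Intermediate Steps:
$y{\left(M,x \right)} = M \left(5 + x\right)$
$z = 7680$ ($z = \left(-192\right) \left(-40\right) = 7680$)
$\frac{z}{y{\left(N{\left(-5 \right)},158 \right)}} = \frac{7680}{\left(-12\right) \left(-5\right) \left(5 + 158\right)} = \frac{7680}{60 \cdot 163} = \frac{7680}{9780} = 7680 \cdot \frac{1}{9780} = \frac{128}{163}$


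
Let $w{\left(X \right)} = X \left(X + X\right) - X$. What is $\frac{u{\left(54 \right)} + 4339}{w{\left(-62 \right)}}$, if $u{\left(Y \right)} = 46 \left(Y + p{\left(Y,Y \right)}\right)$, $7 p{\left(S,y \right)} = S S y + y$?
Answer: $\frac{7293589}{54250} \approx 134.44$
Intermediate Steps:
$p{\left(S,y \right)} = \frac{y}{7} + \frac{y S^{2}}{7}$ ($p{\left(S,y \right)} = \frac{S S y + y}{7} = \frac{S^{2} y + y}{7} = \frac{y S^{2} + y}{7} = \frac{y + y S^{2}}{7} = \frac{y}{7} + \frac{y S^{2}}{7}$)
$u{\left(Y \right)} = 46 Y + \frac{46 Y \left(1 + Y^{2}\right)}{7}$ ($u{\left(Y \right)} = 46 \left(Y + \frac{Y \left(1 + Y^{2}\right)}{7}\right) = 46 Y + \frac{46 Y \left(1 + Y^{2}\right)}{7}$)
$w{\left(X \right)} = - X + 2 X^{2}$ ($w{\left(X \right)} = X 2 X - X = 2 X^{2} - X = - X + 2 X^{2}$)
$\frac{u{\left(54 \right)} + 4339}{w{\left(-62 \right)}} = \frac{\frac{46}{7} \cdot 54 \left(8 + 54^{2}\right) + 4339}{\left(-62\right) \left(-1 + 2 \left(-62\right)\right)} = \frac{\frac{46}{7} \cdot 54 \left(8 + 2916\right) + 4339}{\left(-62\right) \left(-1 - 124\right)} = \frac{\frac{46}{7} \cdot 54 \cdot 2924 + 4339}{\left(-62\right) \left(-125\right)} = \frac{\frac{7263216}{7} + 4339}{7750} = \frac{7293589}{7} \cdot \frac{1}{7750} = \frac{7293589}{54250}$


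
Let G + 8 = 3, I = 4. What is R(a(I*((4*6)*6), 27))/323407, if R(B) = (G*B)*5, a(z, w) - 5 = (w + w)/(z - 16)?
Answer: -7135/18110792 ≈ -0.00039396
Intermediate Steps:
G = -5 (G = -8 + 3 = -5)
a(z, w) = 5 + 2*w/(-16 + z) (a(z, w) = 5 + (w + w)/(z - 16) = 5 + (2*w)/(-16 + z) = 5 + 2*w/(-16 + z))
R(B) = -25*B (R(B) = -5*B*5 = -25*B)
R(a(I*((4*6)*6), 27))/323407 = -25*(-80 + 2*27 + 5*(4*((4*6)*6)))/(-16 + 4*((4*6)*6))/323407 = -25*(-80 + 54 + 5*(4*(24*6)))/(-16 + 4*(24*6))*(1/323407) = -25*(-80 + 54 + 5*(4*144))/(-16 + 4*144)*(1/323407) = -25*(-80 + 54 + 5*576)/(-16 + 576)*(1/323407) = -25*(-80 + 54 + 2880)/560*(1/323407) = -5*2854/112*(1/323407) = -25*1427/280*(1/323407) = -7135/56*1/323407 = -7135/18110792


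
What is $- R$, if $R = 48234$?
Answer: $-48234$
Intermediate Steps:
$- R = \left(-1\right) 48234 = -48234$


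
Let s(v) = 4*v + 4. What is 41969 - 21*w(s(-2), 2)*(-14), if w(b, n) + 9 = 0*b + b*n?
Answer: 36971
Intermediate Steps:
s(v) = 4 + 4*v
w(b, n) = -9 + b*n (w(b, n) = -9 + (0*b + b*n) = -9 + (0 + b*n) = -9 + b*n)
41969 - 21*w(s(-2), 2)*(-14) = 41969 - 21*(-9 + (4 + 4*(-2))*2)*(-14) = 41969 - 21*(-9 + (4 - 8)*2)*(-14) = 41969 - 21*(-9 - 4*2)*(-14) = 41969 - 21*(-9 - 8)*(-14) = 41969 - 21*(-17)*(-14) = 41969 - (-357)*(-14) = 41969 - 1*4998 = 41969 - 4998 = 36971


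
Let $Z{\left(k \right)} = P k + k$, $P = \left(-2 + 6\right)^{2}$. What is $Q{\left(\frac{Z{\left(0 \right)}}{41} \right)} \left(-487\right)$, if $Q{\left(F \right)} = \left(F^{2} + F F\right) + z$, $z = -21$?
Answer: $10227$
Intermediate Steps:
$P = 16$ ($P = 4^{2} = 16$)
$Z{\left(k \right)} = 17 k$ ($Z{\left(k \right)} = 16 k + k = 17 k$)
$Q{\left(F \right)} = -21 + 2 F^{2}$ ($Q{\left(F \right)} = \left(F^{2} + F F\right) - 21 = \left(F^{2} + F^{2}\right) - 21 = 2 F^{2} - 21 = -21 + 2 F^{2}$)
$Q{\left(\frac{Z{\left(0 \right)}}{41} \right)} \left(-487\right) = \left(-21 + 2 \left(\frac{17 \cdot 0}{41}\right)^{2}\right) \left(-487\right) = \left(-21 + 2 \left(0 \cdot \frac{1}{41}\right)^{2}\right) \left(-487\right) = \left(-21 + 2 \cdot 0^{2}\right) \left(-487\right) = \left(-21 + 2 \cdot 0\right) \left(-487\right) = \left(-21 + 0\right) \left(-487\right) = \left(-21\right) \left(-487\right) = 10227$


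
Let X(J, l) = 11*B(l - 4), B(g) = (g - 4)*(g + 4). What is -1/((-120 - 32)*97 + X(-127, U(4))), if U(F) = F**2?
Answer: 1/13336 ≈ 7.4985e-5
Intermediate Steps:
B(g) = (-4 + g)*(4 + g)
X(J, l) = -176 + 11*(-4 + l)**2 (X(J, l) = 11*(-16 + (l - 4)**2) = 11*(-16 + (-4 + l)**2) = -176 + 11*(-4 + l)**2)
-1/((-120 - 32)*97 + X(-127, U(4))) = -1/((-120 - 32)*97 + 11*4**2*(-8 + 4**2)) = -1/(-152*97 + 11*16*(-8 + 16)) = -1/(-14744 + 11*16*8) = -1/(-14744 + 1408) = -1/(-13336) = -1*(-1/13336) = 1/13336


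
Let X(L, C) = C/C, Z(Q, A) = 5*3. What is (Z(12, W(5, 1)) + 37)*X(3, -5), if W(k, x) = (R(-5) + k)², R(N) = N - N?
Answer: 52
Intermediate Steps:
R(N) = 0
W(k, x) = k² (W(k, x) = (0 + k)² = k²)
Z(Q, A) = 15
X(L, C) = 1
(Z(12, W(5, 1)) + 37)*X(3, -5) = (15 + 37)*1 = 52*1 = 52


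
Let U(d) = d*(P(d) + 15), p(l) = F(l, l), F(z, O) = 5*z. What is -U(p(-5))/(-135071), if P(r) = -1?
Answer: -350/135071 ≈ -0.0025912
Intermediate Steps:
p(l) = 5*l
U(d) = 14*d (U(d) = d*(-1 + 15) = d*14 = 14*d)
-U(p(-5))/(-135071) = -14*5*(-5)/(-135071) = -14*(-25)*(-1/135071) = -1*(-350)*(-1/135071) = 350*(-1/135071) = -350/135071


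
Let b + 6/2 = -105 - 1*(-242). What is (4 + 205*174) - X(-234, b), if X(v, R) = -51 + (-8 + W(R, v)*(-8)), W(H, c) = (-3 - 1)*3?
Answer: 35637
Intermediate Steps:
W(H, c) = -12 (W(H, c) = -4*3 = -12)
b = 134 (b = -3 + (-105 - 1*(-242)) = -3 + (-105 + 242) = -3 + 137 = 134)
X(v, R) = 37 (X(v, R) = -51 + (-8 - 12*(-8)) = -51 + (-8 + 96) = -51 + 88 = 37)
(4 + 205*174) - X(-234, b) = (4 + 205*174) - 1*37 = (4 + 35670) - 37 = 35674 - 37 = 35637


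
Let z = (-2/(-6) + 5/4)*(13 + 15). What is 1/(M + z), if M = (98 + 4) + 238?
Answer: 3/1153 ≈ 0.0026019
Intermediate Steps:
M = 340 (M = 102 + 238 = 340)
z = 133/3 (z = (-2*(-1/6) + 5*(1/4))*28 = (1/3 + 5/4)*28 = (19/12)*28 = 133/3 ≈ 44.333)
1/(M + z) = 1/(340 + 133/3) = 1/(1153/3) = 3/1153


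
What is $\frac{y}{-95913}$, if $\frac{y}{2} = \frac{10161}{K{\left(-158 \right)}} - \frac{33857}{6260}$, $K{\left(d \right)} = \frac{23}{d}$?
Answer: $\frac{10050820591}{6904776870} \approx 1.4556$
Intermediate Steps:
$y = - \frac{10050820591}{71990}$ ($y = 2 \left(\frac{10161}{23 \frac{1}{-158}} - \frac{33857}{6260}\right) = 2 \left(\frac{10161}{23 \left(- \frac{1}{158}\right)} - \frac{33857}{6260}\right) = 2 \left(\frac{10161}{- \frac{23}{158}} - \frac{33857}{6260}\right) = 2 \left(10161 \left(- \frac{158}{23}\right) - \frac{33857}{6260}\right) = 2 \left(- \frac{1605438}{23} - \frac{33857}{6260}\right) = 2 \left(- \frac{10050820591}{143980}\right) = - \frac{10050820591}{71990} \approx -1.3961 \cdot 10^{5}$)
$\frac{y}{-95913} = - \frac{10050820591}{71990 \left(-95913\right)} = \left(- \frac{10050820591}{71990}\right) \left(- \frac{1}{95913}\right) = \frac{10050820591}{6904776870}$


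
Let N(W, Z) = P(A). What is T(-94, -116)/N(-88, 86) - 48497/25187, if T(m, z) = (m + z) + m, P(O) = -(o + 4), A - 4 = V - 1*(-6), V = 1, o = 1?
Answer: 7414363/125935 ≈ 58.875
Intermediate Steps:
A = 11 (A = 4 + (1 - 1*(-6)) = 4 + (1 + 6) = 4 + 7 = 11)
P(O) = -5 (P(O) = -(1 + 4) = -1*5 = -5)
N(W, Z) = -5
T(m, z) = z + 2*m
T(-94, -116)/N(-88, 86) - 48497/25187 = (-116 + 2*(-94))/(-5) - 48497/25187 = (-116 - 188)*(-⅕) - 48497*1/25187 = -304*(-⅕) - 48497/25187 = 304/5 - 48497/25187 = 7414363/125935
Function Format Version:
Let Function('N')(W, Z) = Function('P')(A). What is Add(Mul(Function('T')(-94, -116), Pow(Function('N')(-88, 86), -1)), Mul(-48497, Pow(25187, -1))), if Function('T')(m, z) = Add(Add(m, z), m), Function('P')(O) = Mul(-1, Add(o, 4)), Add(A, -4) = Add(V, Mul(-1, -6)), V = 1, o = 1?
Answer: Rational(7414363, 125935) ≈ 58.875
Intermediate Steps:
A = 11 (A = Add(4, Add(1, Mul(-1, -6))) = Add(4, Add(1, 6)) = Add(4, 7) = 11)
Function('P')(O) = -5 (Function('P')(O) = Mul(-1, Add(1, 4)) = Mul(-1, 5) = -5)
Function('N')(W, Z) = -5
Function('T')(m, z) = Add(z, Mul(2, m))
Add(Mul(Function('T')(-94, -116), Pow(Function('N')(-88, 86), -1)), Mul(-48497, Pow(25187, -1))) = Add(Mul(Add(-116, Mul(2, -94)), Pow(-5, -1)), Mul(-48497, Pow(25187, -1))) = Add(Mul(Add(-116, -188), Rational(-1, 5)), Mul(-48497, Rational(1, 25187))) = Add(Mul(-304, Rational(-1, 5)), Rational(-48497, 25187)) = Add(Rational(304, 5), Rational(-48497, 25187)) = Rational(7414363, 125935)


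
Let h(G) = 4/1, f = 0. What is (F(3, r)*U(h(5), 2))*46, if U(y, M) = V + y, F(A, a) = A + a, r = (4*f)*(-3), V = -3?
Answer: 138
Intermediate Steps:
h(G) = 4 (h(G) = 4*1 = 4)
r = 0 (r = (4*0)*(-3) = 0*(-3) = 0)
U(y, M) = -3 + y
(F(3, r)*U(h(5), 2))*46 = ((3 + 0)*(-3 + 4))*46 = (3*1)*46 = 3*46 = 138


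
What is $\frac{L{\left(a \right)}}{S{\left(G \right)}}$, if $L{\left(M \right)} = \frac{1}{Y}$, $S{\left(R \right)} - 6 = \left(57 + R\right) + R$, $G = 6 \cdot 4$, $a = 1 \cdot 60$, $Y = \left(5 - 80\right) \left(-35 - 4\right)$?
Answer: $\frac{1}{324675} \approx 3.08 \cdot 10^{-6}$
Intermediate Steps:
$Y = 2925$ ($Y = \left(-75\right) \left(-39\right) = 2925$)
$a = 60$
$G = 24$
$S{\left(R \right)} = 63 + 2 R$ ($S{\left(R \right)} = 6 + \left(\left(57 + R\right) + R\right) = 6 + \left(57 + 2 R\right) = 63 + 2 R$)
$L{\left(M \right)} = \frac{1}{2925}$
$\frac{L{\left(a \right)}}{S{\left(G \right)}} = \frac{1}{2925 \left(63 + 2 \cdot 24\right)} = \frac{1}{2925 \left(63 + 48\right)} = \frac{1}{2925 \cdot 111} = \frac{1}{2925} \cdot \frac{1}{111} = \frac{1}{324675}$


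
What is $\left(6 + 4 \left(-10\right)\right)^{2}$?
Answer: $1156$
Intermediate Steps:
$\left(6 + 4 \left(-10\right)\right)^{2} = \left(6 - 40\right)^{2} = \left(-34\right)^{2} = 1156$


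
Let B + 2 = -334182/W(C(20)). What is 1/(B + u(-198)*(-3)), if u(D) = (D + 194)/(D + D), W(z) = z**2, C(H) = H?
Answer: -6600/5527403 ≈ -0.0011941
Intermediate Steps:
u(D) = (194 + D)/(2*D) (u(D) = (194 + D)/((2*D)) = (194 + D)*(1/(2*D)) = (194 + D)/(2*D))
B = -167491/200 (B = -2 - 334182/(20**2) = -2 - 334182/400 = -2 - 334182*1/400 = -2 - 167091/200 = -167491/200 ≈ -837.46)
1/(B + u(-198)*(-3)) = 1/(-167491/200 + ((1/2)*(194 - 198)/(-198))*(-3)) = 1/(-167491/200 + ((1/2)*(-1/198)*(-4))*(-3)) = 1/(-167491/200 + (1/99)*(-3)) = 1/(-167491/200 - 1/33) = 1/(-5527403/6600) = -6600/5527403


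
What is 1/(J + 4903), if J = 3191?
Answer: 1/8094 ≈ 0.00012355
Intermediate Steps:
1/(J + 4903) = 1/(3191 + 4903) = 1/8094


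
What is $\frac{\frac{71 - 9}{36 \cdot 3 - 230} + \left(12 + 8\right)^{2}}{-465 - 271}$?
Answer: $- \frac{24369}{44896} \approx -0.54279$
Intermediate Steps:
$\frac{\frac{71 - 9}{36 \cdot 3 - 230} + \left(12 + 8\right)^{2}}{-465 - 271} = \frac{\frac{62}{108 - 230} + 20^{2}}{-736} = \left(\frac{62}{-122} + 400\right) \left(- \frac{1}{736}\right) = \left(62 \left(- \frac{1}{122}\right) + 400\right) \left(- \frac{1}{736}\right) = \left(- \frac{31}{61} + 400\right) \left(- \frac{1}{736}\right) = \frac{24369}{61} \left(- \frac{1}{736}\right) = - \frac{24369}{44896}$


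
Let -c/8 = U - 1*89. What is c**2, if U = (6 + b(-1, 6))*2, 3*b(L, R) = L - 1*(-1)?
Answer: 379456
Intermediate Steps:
b(L, R) = 1/3 + L/3 (b(L, R) = (L - 1*(-1))/3 = (L + 1)/3 = (1 + L)/3 = 1/3 + L/3)
U = 12 (U = (6 + (1/3 + (1/3)*(-1)))*2 = (6 + (1/3 - 1/3))*2 = (6 + 0)*2 = 6*2 = 12)
c = 616 (c = -8*(12 - 1*89) = -8*(12 - 89) = -8*(-77) = 616)
c**2 = 616**2 = 379456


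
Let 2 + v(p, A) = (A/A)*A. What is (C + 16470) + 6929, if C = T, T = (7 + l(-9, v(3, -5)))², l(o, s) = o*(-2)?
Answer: 24024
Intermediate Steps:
v(p, A) = -2 + A (v(p, A) = -2 + (A/A)*A = -2 + 1*A = -2 + A)
l(o, s) = -2*o
T = 625 (T = (7 - 2*(-9))² = (7 + 18)² = 25² = 625)
C = 625
(C + 16470) + 6929 = (625 + 16470) + 6929 = 17095 + 6929 = 24024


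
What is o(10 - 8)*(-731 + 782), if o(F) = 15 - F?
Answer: 663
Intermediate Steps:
o(10 - 8)*(-731 + 782) = (15 - (10 - 8))*(-731 + 782) = (15 - 1*2)*51 = (15 - 2)*51 = 13*51 = 663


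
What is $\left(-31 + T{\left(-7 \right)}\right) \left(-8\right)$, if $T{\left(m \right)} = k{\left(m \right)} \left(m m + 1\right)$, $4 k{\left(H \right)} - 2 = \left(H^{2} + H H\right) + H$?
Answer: $-9052$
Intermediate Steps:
$k{\left(H \right)} = \frac{1}{2} + \frac{H^{2}}{2} + \frac{H}{4}$ ($k{\left(H \right)} = \frac{1}{2} + \frac{\left(H^{2} + H H\right) + H}{4} = \frac{1}{2} + \frac{\left(H^{2} + H^{2}\right) + H}{4} = \frac{1}{2} + \frac{2 H^{2} + H}{4} = \frac{1}{2} + \frac{H + 2 H^{2}}{4} = \frac{1}{2} + \left(\frac{H^{2}}{2} + \frac{H}{4}\right) = \frac{1}{2} + \frac{H^{2}}{2} + \frac{H}{4}$)
$T{\left(m \right)} = \left(1 + m^{2}\right) \left(\frac{1}{2} + \frac{m^{2}}{2} + \frac{m}{4}\right)$ ($T{\left(m \right)} = \left(\frac{1}{2} + \frac{m^{2}}{2} + \frac{m}{4}\right) \left(m m + 1\right) = \left(\frac{1}{2} + \frac{m^{2}}{2} + \frac{m}{4}\right) \left(m^{2} + 1\right) = \left(\frac{1}{2} + \frac{m^{2}}{2} + \frac{m}{4}\right) \left(1 + m^{2}\right) = \left(1 + m^{2}\right) \left(\frac{1}{2} + \frac{m^{2}}{2} + \frac{m}{4}\right)$)
$\left(-31 + T{\left(-7 \right)}\right) \left(-8\right) = \left(-31 + \frac{\left(1 + \left(-7\right)^{2}\right) \left(2 - 7 + 2 \left(-7\right)^{2}\right)}{4}\right) \left(-8\right) = \left(-31 + \frac{\left(1 + 49\right) \left(2 - 7 + 2 \cdot 49\right)}{4}\right) \left(-8\right) = \left(-31 + \frac{1}{4} \cdot 50 \left(2 - 7 + 98\right)\right) \left(-8\right) = \left(-31 + \frac{1}{4} \cdot 50 \cdot 93\right) \left(-8\right) = \left(-31 + \frac{2325}{2}\right) \left(-8\right) = \frac{2263}{2} \left(-8\right) = -9052$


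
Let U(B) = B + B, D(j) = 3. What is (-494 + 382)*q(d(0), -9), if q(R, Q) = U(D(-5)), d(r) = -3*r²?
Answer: -672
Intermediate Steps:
U(B) = 2*B
q(R, Q) = 6 (q(R, Q) = 2*3 = 6)
(-494 + 382)*q(d(0), -9) = (-494 + 382)*6 = -112*6 = -672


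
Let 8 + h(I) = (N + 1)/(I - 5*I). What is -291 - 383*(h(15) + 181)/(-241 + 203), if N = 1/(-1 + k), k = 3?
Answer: 2207657/1520 ≈ 1452.4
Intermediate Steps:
N = 1/2 (N = 1/(-1 + 3) = 1/2 ≈ 0.50000)
h(I) = -8 - 3/(8*I) (h(I) = -8 + (1/2 + 1)/(I - 5*I) = -8 + 3/(2*((-4*I))) = -8 + 3*(-1/(4*I))/2 = -8 - 3/(8*I))
-291 - 383*(h(15) + 181)/(-241 + 203) = -291 - 383*((-8 - 3/8/15) + 181)/(-241 + 203) = -291 - 383*((-8 - 3/8*1/15) + 181)/(-38) = -291 - 383*((-8 - 1/40) + 181)*(-1)/38 = -291 - 383*(-321/40 + 181)*(-1)/38 = -291 - 2649977*(-1)/(40*38) = -291 - 383*(-6919/1520) = -291 + 2649977/1520 = 2207657/1520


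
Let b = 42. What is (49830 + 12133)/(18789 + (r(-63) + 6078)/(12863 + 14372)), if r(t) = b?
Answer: 337512461/102344907 ≈ 3.2978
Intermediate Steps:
r(t) = 42
(49830 + 12133)/(18789 + (r(-63) + 6078)/(12863 + 14372)) = (49830 + 12133)/(18789 + (42 + 6078)/(12863 + 14372)) = 61963/(18789 + 6120/27235) = 61963/(18789 + 6120*(1/27235)) = 61963/(18789 + 1224/5447) = 61963/(102344907/5447) = 61963*(5447/102344907) = 337512461/102344907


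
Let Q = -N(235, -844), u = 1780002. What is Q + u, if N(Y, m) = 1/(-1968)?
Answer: 3503043937/1968 ≈ 1.7800e+6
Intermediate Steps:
N(Y, m) = -1/1968
Q = 1/1968 (Q = -1*(-1/1968) = 1/1968 ≈ 0.00050813)
Q + u = 1/1968 + 1780002 = 3503043937/1968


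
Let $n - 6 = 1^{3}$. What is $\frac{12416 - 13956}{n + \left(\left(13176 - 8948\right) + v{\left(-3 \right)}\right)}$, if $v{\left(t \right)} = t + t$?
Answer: $- \frac{1540}{4229} \approx -0.36415$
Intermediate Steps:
$v{\left(t \right)} = 2 t$
$n = 7$ ($n = 6 + 1^{3} = 6 + 1 = 7$)
$\frac{12416 - 13956}{n + \left(\left(13176 - 8948\right) + v{\left(-3 \right)}\right)} = \frac{12416 - 13956}{7 + \left(\left(13176 - 8948\right) + 2 \left(-3\right)\right)} = - \frac{1540}{7 + \left(4228 - 6\right)} = - \frac{1540}{7 + 4222} = - \frac{1540}{4229}$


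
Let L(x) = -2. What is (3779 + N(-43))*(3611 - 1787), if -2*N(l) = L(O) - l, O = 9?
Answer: 6855504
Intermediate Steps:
N(l) = 1 + l/2 (N(l) = -(-2 - l)/2 = 1 + l/2)
(3779 + N(-43))*(3611 - 1787) = (3779 + (1 + (½)*(-43)))*(3611 - 1787) = (3779 + (1 - 43/2))*1824 = (3779 - 41/2)*1824 = (7517/2)*1824 = 6855504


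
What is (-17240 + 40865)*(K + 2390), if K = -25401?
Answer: -543634875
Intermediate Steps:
(-17240 + 40865)*(K + 2390) = (-17240 + 40865)*(-25401 + 2390) = 23625*(-23011) = -543634875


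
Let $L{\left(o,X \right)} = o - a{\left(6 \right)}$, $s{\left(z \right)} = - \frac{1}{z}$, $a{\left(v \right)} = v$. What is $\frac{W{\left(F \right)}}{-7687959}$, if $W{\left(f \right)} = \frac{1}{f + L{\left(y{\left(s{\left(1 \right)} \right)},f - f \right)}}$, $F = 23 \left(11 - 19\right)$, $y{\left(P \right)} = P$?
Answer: $\frac{1}{1468400169} \approx 6.8101 \cdot 10^{-10}$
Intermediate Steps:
$L{\left(o,X \right)} = -6 + o$ ($L{\left(o,X \right)} = o - 6 = -6 + o$)
$F = -184$ ($F = 23 \left(-8\right) = -184$)
$W{\left(f \right)} = \frac{1}{-7 + f}$ ($W{\left(f \right)} = \frac{1}{f - 7} = \frac{1}{-7 + f}$)
$\frac{W{\left(F \right)}}{-7687959} = \frac{1}{\left(-7 - 184\right) \left(-7687959\right)} = \frac{1}{-191} \left(- \frac{1}{7687959}\right) = \left(- \frac{1}{191}\right) \left(- \frac{1}{7687959}\right) = \frac{1}{1468400169}$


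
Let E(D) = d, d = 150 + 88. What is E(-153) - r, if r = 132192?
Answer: -131954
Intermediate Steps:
d = 238
E(D) = 238
E(-153) - r = 238 - 1*132192 = 238 - 132192 = -131954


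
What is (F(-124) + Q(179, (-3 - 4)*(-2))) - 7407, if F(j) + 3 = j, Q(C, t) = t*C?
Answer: -5028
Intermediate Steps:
Q(C, t) = C*t
F(j) = -3 + j
(F(-124) + Q(179, (-3 - 4)*(-2))) - 7407 = ((-3 - 124) + 179*((-3 - 4)*(-2))) - 7407 = (-127 + 179*(-7*(-2))) - 7407 = (-127 + 179*14) - 7407 = (-127 + 2506) - 7407 = 2379 - 7407 = -5028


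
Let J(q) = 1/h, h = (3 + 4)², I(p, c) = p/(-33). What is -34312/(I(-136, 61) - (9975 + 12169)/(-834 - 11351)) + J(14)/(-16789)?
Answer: -1418784479224534/245555259229 ≈ -5777.9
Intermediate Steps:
I(p, c) = -p/33 (I(p, c) = p*(-1/33) = -p/33)
h = 49 (h = 7² = 49)
J(q) = 1/49
-34312/(I(-136, 61) - (9975 + 12169)/(-834 - 11351)) + J(14)/(-16789) = -34312/(-1/33*(-136) - (9975 + 12169)/(-834 - 11351)) + (1/49)/(-16789) = -34312/(136/33 - 22144/(-12185)) + (1/49)*(-1/16789) = -34312/(136/33 - 22144*(-1)/12185) - 1/822661 = -34312/(136/33 - 1*(-22144/12185)) - 1/822661 = -34312/(136/33 + 22144/12185) - 1/822661 = -34312/2387912/402105 - 1/822661 = -34312*402105/2387912 - 1/822661 = -1724628345/298489 - 1/822661 = -1418784479224534/245555259229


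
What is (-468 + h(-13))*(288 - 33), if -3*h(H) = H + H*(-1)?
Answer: -119340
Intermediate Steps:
h(H) = 0 (h(H) = -(H + H*(-1))/3 = -(H - H)/3 = -1/3*0 = 0)
(-468 + h(-13))*(288 - 33) = (-468 + 0)*(288 - 33) = -468*255 = -119340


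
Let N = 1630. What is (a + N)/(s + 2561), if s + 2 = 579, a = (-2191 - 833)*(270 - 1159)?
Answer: 1344983/1569 ≈ 857.22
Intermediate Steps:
a = 2688336 (a = -3024*(-889) = 2688336)
s = 577 (s = -2 + 579 = 577)
(a + N)/(s + 2561) = (2688336 + 1630)/(577 + 2561) = 2689966/3138 = 2689966*(1/3138) = 1344983/1569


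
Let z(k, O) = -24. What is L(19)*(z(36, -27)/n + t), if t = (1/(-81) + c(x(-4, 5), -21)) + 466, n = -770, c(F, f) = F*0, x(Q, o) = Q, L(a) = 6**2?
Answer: 58131188/3465 ≈ 16777.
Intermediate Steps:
L(a) = 36
c(F, f) = 0
t = 37745/81 (t = (1/(-81) + 0) + 466 = (-1/81 + 0) + 466 = -1/81 + 466 = 37745/81 ≈ 465.99)
L(19)*(z(36, -27)/n + t) = 36*(-24/(-770) + 37745/81) = 36*(-24*(-1/770) + 37745/81) = 36*(12/385 + 37745/81) = 36*(14532797/31185) = 58131188/3465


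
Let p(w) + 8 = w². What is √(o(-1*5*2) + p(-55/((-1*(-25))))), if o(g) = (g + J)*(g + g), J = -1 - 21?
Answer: 3*√1769/5 ≈ 25.236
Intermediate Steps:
J = -22
o(g) = 2*g*(-22 + g) (o(g) = (g - 22)*(g + g) = (-22 + g)*(2*g) = 2*g*(-22 + g))
p(w) = -8 + w²
√(o(-1*5*2) + p(-55/((-1*(-25))))) = √(2*(-1*5*2)*(-22 - 1*5*2) + (-8 + (-55/((-1*(-25))))²)) = √(2*(-5*2)*(-22 - 5*2) + (-8 + (-55/25)²)) = √(2*(-10)*(-22 - 10) + (-8 + (-55*1/25)²)) = √(2*(-10)*(-32) + (-8 + (-11/5)²)) = √(640 + (-8 + 121/25)) = √(640 - 79/25) = √(15921/25) = 3*√1769/5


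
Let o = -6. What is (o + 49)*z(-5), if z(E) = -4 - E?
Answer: 43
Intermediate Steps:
(o + 49)*z(-5) = (-6 + 49)*(-4 - 1*(-5)) = 43*(-4 + 5) = 43*1 = 43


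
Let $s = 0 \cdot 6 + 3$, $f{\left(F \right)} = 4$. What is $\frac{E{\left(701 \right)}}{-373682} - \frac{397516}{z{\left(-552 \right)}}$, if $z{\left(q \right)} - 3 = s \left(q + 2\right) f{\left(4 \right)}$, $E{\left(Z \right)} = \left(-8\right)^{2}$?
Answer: $\frac{74272075852}{1232590077} \approx 60.257$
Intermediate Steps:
$E{\left(Z \right)} = 64$
$s = 3$ ($s = 0 + 3 = 3$)
$z{\left(q \right)} = 27 + 12 q$ ($z{\left(q \right)} = 3 + 3 \left(q + 2\right) 4 = 3 + 3 \left(2 + q\right) 4 = 3 + \left(6 + 3 q\right) 4 = 3 + \left(24 + 12 q\right) = 27 + 12 q$)
$\frac{E{\left(701 \right)}}{-373682} - \frac{397516}{z{\left(-552 \right)}} = \frac{64}{-373682} - \frac{397516}{27 + 12 \left(-552\right)} = 64 \left(- \frac{1}{373682}\right) - \frac{397516}{27 - 6624} = - \frac{32}{186841} - \frac{397516}{-6597} = - \frac{32}{186841} - - \frac{397516}{6597} = - \frac{32}{186841} + \frac{397516}{6597} = \frac{74272075852}{1232590077}$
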